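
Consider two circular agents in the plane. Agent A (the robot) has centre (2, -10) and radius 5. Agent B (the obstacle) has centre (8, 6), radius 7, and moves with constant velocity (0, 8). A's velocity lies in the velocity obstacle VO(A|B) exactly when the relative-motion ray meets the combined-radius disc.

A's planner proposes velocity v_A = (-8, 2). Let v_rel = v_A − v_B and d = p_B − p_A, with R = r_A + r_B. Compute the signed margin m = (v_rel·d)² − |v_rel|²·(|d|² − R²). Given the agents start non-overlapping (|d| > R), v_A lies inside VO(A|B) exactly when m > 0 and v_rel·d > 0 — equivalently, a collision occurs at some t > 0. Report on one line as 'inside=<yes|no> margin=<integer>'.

d = (6, 16),  |d|² = 292;  R = 5+7 = 12,  c = 292−12² = 148
v_rel = (-8, -6),  |v_rel|² = 100;  v_rel·d = (-8)·(6) + (-6)·(16) = -144
100·t² + 288·t + 148 = 0  ⇒  m = (-144)² − 100·148 = 5936
m = 5936 > 0,  v_rel·d = -144 < 0  ⇒  outside

inside=no margin=5936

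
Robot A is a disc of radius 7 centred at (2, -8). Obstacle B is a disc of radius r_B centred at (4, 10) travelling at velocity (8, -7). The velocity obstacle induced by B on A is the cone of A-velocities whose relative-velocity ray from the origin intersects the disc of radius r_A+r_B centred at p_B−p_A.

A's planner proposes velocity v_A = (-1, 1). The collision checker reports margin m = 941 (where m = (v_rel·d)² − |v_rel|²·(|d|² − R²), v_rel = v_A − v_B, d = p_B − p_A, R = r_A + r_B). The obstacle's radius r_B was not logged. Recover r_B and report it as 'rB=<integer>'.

m = 941
d = (2, 18);  v_rel = (-9, 8),  |v_rel|² = 145
v_rel×d = (-9)·(18) − (8)·(2) = -178
since m = R²·145 − (-178)²:  R² = (31684 + 941) / 145 = 225
R = √225 = 15  ⇒  r_B = 15 − 7 = 8

rB=8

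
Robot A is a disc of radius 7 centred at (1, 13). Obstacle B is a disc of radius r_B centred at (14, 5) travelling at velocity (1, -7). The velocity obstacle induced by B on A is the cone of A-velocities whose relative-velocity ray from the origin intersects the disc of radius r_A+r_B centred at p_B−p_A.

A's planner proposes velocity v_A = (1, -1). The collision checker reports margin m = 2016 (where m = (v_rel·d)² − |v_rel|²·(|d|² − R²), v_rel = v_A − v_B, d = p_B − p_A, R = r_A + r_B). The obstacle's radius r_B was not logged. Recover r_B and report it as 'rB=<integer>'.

m = 2016
d = (13, -8);  v_rel = (0, 6),  |v_rel|² = 36
v_rel×d = (0)·(-8) − (6)·(13) = -78
since m = R²·36 − (-78)²:  R² = (6084 + 2016) / 36 = 225
R = √225 = 15  ⇒  r_B = 15 − 7 = 8

rB=8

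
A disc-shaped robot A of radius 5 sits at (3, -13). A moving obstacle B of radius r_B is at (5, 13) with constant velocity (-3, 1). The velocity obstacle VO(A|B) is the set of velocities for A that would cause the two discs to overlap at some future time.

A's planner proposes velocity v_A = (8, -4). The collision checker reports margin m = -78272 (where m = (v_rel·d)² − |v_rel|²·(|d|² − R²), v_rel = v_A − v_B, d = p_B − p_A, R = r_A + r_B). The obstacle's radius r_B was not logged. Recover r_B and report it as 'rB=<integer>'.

m = -78272
d = (2, 26);  v_rel = (11, -5),  |v_rel|² = 146
v_rel×d = (11)·(26) − (-5)·(2) = 296
since m = R²·146 − 296²:  R² = (87616 + -78272) / 146 = 64
R = √64 = 8  ⇒  r_B = 8 − 5 = 3

rB=3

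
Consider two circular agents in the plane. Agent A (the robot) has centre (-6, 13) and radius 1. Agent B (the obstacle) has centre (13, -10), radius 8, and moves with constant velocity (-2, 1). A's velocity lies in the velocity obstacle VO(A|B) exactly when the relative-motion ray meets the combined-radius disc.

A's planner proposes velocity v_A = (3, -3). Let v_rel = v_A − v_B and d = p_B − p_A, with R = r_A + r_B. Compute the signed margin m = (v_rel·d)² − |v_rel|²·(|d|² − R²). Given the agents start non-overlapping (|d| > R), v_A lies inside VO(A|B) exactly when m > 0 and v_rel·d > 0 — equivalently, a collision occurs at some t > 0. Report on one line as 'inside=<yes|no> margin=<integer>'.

d = (19, -23),  |d|² = 890;  R = 1+8 = 9,  c = 890−9² = 809
v_rel = (5, -4),  |v_rel|² = 41;  v_rel·d = (5)·(19) + (-4)·(-23) = 187
41·t² − 374·t + 809 = 0  ⇒  m = 187² − 41·809 = 1800
m = 1800 > 0,  v_rel·d = 187 > 0  ⇒  inside

inside=yes margin=1800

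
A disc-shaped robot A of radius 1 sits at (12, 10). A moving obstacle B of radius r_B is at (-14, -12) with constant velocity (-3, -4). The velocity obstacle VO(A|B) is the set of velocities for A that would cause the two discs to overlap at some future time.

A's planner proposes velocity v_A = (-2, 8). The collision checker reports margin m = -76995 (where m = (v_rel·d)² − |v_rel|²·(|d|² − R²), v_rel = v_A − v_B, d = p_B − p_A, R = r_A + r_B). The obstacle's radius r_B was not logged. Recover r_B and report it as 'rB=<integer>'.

m = -76995
d = (-26, -22);  v_rel = (1, 12),  |v_rel|² = 145
v_rel×d = (1)·(-22) − (12)·(-26) = 290
since m = R²·145 − 290²:  R² = (84100 + -76995) / 145 = 49
R = √49 = 7  ⇒  r_B = 7 − 1 = 6

rB=6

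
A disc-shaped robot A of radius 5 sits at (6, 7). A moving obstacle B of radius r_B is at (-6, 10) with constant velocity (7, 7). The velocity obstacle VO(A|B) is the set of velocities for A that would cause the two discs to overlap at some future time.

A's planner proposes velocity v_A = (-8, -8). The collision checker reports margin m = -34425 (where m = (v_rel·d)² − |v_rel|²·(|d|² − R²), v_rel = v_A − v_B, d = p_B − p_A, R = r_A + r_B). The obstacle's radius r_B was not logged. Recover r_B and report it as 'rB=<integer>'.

m = -34425
d = (-12, 3);  v_rel = (-15, -15),  |v_rel|² = 450
v_rel×d = (-15)·(3) − (-15)·(-12) = -225
since m = R²·450 − (-225)²:  R² = (50625 + -34425) / 450 = 36
R = √36 = 6  ⇒  r_B = 6 − 5 = 1

rB=1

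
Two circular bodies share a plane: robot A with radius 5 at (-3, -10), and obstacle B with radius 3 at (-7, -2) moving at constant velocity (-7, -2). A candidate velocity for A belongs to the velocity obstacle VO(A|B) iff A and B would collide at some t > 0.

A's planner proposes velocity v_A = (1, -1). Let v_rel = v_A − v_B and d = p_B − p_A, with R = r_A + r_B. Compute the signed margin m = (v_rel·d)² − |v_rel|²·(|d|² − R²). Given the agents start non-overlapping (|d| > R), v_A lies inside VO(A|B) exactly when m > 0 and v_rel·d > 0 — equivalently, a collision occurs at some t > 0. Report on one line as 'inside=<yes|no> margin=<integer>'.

d = (-4, 8),  |d|² = 80;  R = 5+3 = 8,  c = 80−8² = 16
v_rel = (8, 1),  |v_rel|² = 65;  v_rel·d = (8)·(-4) + (1)·(8) = -24
65·t² + 48·t + 16 = 0  ⇒  m = (-24)² − 65·16 = -464
m = -464 < 0,  v_rel·d = -24 < 0  ⇒  outside

inside=no margin=-464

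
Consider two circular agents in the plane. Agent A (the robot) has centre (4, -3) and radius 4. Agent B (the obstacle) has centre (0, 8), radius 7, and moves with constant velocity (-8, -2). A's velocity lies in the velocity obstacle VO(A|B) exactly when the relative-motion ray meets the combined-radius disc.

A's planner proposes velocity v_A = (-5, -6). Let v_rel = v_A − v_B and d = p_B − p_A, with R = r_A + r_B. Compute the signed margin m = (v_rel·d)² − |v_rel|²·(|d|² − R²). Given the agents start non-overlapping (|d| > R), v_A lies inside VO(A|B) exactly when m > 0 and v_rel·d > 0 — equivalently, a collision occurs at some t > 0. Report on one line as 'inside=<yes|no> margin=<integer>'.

d = (-4, 11),  |d|² = 137;  R = 4+7 = 11,  c = 137−11² = 16
v_rel = (3, -4),  |v_rel|² = 25;  v_rel·d = (3)·(-4) + (-4)·(11) = -56
25·t² + 112·t + 16 = 0  ⇒  m = (-56)² − 25·16 = 2736
m = 2736 > 0,  v_rel·d = -56 < 0  ⇒  outside

inside=no margin=2736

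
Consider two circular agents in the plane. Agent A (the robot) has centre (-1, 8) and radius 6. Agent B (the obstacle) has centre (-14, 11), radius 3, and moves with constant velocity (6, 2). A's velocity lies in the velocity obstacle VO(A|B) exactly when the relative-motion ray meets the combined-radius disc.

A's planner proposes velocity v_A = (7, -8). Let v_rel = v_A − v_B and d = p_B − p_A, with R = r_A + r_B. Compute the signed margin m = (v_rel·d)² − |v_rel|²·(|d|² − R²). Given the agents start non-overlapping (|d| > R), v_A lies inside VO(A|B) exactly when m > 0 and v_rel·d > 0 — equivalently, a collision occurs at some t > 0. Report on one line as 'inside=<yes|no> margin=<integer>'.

d = (-13, 3),  |d|² = 178;  R = 6+3 = 9,  c = 178−9² = 97
v_rel = (1, -10),  |v_rel|² = 101;  v_rel·d = (1)·(-13) + (-10)·(3) = -43
101·t² + 86·t + 97 = 0  ⇒  m = (-43)² − 101·97 = -7948
m = -7948 < 0,  v_rel·d = -43 < 0  ⇒  outside

inside=no margin=-7948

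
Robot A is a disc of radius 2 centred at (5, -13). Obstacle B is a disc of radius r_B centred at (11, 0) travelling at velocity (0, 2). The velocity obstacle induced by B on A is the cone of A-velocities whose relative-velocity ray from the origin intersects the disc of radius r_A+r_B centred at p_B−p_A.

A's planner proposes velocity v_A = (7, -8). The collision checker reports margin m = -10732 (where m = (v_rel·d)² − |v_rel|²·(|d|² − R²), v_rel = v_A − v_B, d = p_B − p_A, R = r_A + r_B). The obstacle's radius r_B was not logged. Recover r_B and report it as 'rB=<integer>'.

m = -10732
d = (6, 13);  v_rel = (7, -10),  |v_rel|² = 149
v_rel×d = (7)·(13) − (-10)·(6) = 151
since m = R²·149 − 151²:  R² = (22801 + -10732) / 149 = 81
R = √81 = 9  ⇒  r_B = 9 − 2 = 7

rB=7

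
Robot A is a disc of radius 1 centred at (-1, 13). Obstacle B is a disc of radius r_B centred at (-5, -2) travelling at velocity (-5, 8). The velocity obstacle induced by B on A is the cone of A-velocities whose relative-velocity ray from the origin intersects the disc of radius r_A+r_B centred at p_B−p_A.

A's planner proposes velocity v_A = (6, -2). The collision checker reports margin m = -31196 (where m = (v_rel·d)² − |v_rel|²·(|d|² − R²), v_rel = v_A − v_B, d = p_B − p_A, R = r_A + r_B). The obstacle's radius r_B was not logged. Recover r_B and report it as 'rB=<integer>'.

m = -31196
d = (-4, -15);  v_rel = (11, -10),  |v_rel|² = 221
v_rel×d = (11)·(-15) − (-10)·(-4) = -205
since m = R²·221 − (-205)²:  R² = (42025 + -31196) / 221 = 49
R = √49 = 7  ⇒  r_B = 7 − 1 = 6

rB=6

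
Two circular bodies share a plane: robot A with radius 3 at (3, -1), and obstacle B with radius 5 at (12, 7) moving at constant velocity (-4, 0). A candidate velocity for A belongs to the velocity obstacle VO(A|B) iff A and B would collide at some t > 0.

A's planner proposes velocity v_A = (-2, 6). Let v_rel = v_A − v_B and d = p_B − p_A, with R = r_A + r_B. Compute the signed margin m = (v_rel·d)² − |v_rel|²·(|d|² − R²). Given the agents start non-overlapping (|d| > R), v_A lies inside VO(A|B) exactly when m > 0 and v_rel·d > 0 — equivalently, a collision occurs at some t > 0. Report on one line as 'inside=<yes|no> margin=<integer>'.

d = (9, 8),  |d|² = 145;  R = 3+5 = 8,  c = 145−8² = 81
v_rel = (2, 6),  |v_rel|² = 40;  v_rel·d = (2)·(9) + (6)·(8) = 66
40·t² − 132·t + 81 = 0  ⇒  m = 66² − 40·81 = 1116
m = 1116 > 0,  v_rel·d = 66 > 0  ⇒  inside

inside=yes margin=1116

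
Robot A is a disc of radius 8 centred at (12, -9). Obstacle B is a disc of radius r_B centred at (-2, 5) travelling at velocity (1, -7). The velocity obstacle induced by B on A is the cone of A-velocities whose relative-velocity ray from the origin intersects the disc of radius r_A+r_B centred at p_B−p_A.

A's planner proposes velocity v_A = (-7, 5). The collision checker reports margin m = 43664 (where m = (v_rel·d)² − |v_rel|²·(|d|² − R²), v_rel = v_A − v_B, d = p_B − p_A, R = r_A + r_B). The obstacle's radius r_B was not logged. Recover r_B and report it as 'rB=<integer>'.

m = 43664
d = (-14, 14);  v_rel = (-8, 12),  |v_rel|² = 208
v_rel×d = (-8)·(14) − (12)·(-14) = 56
since m = R²·208 − 56²:  R² = (3136 + 43664) / 208 = 225
R = √225 = 15  ⇒  r_B = 15 − 8 = 7

rB=7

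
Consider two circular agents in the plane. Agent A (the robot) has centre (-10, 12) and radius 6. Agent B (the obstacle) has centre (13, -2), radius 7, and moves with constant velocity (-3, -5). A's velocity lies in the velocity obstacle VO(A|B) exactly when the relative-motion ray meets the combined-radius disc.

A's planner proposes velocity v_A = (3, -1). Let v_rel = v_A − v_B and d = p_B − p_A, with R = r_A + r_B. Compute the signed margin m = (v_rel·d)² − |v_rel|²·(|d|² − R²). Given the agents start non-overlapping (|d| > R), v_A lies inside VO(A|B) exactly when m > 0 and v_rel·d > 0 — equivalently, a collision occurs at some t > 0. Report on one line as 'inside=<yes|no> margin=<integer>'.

d = (23, -14),  |d|² = 725;  R = 6+7 = 13,  c = 725−13² = 556
v_rel = (6, 4),  |v_rel|² = 52;  v_rel·d = (6)·(23) + (4)·(-14) = 82
52·t² − 164·t + 556 = 0  ⇒  m = 82² − 52·556 = -22188
m = -22188 < 0,  v_rel·d = 82 > 0  ⇒  outside

inside=no margin=-22188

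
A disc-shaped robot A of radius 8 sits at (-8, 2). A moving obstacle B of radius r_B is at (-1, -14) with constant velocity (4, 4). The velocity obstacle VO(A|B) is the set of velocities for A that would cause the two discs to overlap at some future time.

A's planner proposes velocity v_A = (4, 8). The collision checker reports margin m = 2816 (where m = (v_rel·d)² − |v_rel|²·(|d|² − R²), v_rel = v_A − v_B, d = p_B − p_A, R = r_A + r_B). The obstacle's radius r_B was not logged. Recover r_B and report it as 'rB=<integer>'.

m = 2816
d = (7, -16);  v_rel = (0, 4),  |v_rel|² = 16
v_rel×d = (0)·(-16) − (4)·(7) = -28
since m = R²·16 − (-28)²:  R² = (784 + 2816) / 16 = 225
R = √225 = 15  ⇒  r_B = 15 − 8 = 7

rB=7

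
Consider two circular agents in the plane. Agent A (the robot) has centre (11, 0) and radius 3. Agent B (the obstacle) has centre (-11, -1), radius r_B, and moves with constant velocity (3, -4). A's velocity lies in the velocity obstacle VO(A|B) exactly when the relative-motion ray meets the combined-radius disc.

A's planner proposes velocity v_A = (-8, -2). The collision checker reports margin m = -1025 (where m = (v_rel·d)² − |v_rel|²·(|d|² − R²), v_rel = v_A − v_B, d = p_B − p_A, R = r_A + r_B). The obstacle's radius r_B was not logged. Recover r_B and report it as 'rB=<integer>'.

m = -1025
d = (-22, -1);  v_rel = (-11, 2),  |v_rel|² = 125
v_rel×d = (-11)·(-1) − (2)·(-22) = 55
since m = R²·125 − 55²:  R² = (3025 + -1025) / 125 = 16
R = √16 = 4  ⇒  r_B = 4 − 3 = 1

rB=1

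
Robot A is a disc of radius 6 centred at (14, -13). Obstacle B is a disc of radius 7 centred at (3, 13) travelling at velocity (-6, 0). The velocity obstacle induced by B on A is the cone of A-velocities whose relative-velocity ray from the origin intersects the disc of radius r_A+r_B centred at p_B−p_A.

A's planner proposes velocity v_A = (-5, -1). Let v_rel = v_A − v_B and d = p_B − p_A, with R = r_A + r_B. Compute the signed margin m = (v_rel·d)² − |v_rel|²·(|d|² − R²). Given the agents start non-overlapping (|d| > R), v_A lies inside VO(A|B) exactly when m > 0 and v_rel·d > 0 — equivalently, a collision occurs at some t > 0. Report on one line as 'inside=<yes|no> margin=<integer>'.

d = (-11, 26),  |d|² = 797;  R = 6+7 = 13,  c = 797−13² = 628
v_rel = (1, -1),  |v_rel|² = 2;  v_rel·d = (1)·(-11) + (-1)·(26) = -37
2·t² + 74·t + 628 = 0  ⇒  m = (-37)² − 2·628 = 113
m = 113 > 0,  v_rel·d = -37 < 0  ⇒  outside

inside=no margin=113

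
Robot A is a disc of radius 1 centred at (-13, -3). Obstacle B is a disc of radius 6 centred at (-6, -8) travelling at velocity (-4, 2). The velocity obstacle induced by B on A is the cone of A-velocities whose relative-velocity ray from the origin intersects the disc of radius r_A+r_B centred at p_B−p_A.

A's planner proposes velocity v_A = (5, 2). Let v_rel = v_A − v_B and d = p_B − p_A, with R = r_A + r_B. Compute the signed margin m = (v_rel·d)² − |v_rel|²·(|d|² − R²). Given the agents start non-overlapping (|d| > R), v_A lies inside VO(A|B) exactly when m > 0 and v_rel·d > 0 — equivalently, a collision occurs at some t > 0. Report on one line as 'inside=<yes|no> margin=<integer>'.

d = (7, -5),  |d|² = 74;  R = 1+6 = 7,  c = 74−7² = 25
v_rel = (9, 0),  |v_rel|² = 81;  v_rel·d = (9)·(7) + (0)·(-5) = 63
81·t² − 126·t + 25 = 0  ⇒  m = 63² − 81·25 = 1944
m = 1944 > 0,  v_rel·d = 63 > 0  ⇒  inside

inside=yes margin=1944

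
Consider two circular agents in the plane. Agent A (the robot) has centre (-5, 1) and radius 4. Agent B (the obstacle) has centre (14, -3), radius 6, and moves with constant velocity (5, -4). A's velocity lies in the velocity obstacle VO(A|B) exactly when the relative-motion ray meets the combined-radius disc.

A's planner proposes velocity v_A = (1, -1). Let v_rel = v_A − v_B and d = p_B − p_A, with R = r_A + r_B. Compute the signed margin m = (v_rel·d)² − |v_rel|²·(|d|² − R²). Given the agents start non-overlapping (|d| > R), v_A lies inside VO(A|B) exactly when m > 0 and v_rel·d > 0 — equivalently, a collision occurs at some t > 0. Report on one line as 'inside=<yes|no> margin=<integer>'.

d = (19, -4),  |d|² = 377;  R = 4+6 = 10,  c = 377−10² = 277
v_rel = (-4, 3),  |v_rel|² = 25;  v_rel·d = (-4)·(19) + (3)·(-4) = -88
25·t² + 176·t + 277 = 0  ⇒  m = (-88)² − 25·277 = 819
m = 819 > 0,  v_rel·d = -88 < 0  ⇒  outside

inside=no margin=819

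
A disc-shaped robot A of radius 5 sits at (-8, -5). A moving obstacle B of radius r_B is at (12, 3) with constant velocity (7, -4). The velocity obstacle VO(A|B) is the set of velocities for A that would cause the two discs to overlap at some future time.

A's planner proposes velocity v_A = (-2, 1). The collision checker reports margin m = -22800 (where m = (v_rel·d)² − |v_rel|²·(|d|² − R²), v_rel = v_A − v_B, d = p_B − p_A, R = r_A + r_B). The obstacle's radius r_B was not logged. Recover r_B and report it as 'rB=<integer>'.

m = -22800
d = (20, 8);  v_rel = (-9, 5),  |v_rel|² = 106
v_rel×d = (-9)·(8) − (5)·(20) = -172
since m = R²·106 − (-172)²:  R² = (29584 + -22800) / 106 = 64
R = √64 = 8  ⇒  r_B = 8 − 5 = 3

rB=3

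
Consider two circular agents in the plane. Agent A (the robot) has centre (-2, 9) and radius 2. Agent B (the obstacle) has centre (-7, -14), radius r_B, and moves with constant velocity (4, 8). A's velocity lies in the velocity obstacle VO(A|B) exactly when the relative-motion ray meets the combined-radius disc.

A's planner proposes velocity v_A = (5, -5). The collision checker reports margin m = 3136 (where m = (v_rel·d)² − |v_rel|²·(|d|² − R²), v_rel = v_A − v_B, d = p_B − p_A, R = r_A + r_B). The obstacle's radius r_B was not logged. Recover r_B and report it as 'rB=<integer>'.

m = 3136
d = (-5, -23);  v_rel = (1, -13),  |v_rel|² = 170
v_rel×d = (1)·(-23) − (-13)·(-5) = -88
since m = R²·170 − (-88)²:  R² = (7744 + 3136) / 170 = 64
R = √64 = 8  ⇒  r_B = 8 − 2 = 6

rB=6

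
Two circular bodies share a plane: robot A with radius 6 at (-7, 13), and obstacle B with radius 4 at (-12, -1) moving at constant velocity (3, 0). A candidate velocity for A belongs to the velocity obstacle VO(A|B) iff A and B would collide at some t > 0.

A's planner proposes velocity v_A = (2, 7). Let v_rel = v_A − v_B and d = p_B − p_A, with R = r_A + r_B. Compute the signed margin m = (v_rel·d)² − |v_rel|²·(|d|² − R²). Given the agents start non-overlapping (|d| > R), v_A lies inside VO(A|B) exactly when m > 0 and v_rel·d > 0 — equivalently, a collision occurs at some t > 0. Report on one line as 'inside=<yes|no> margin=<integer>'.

d = (-5, -14),  |d|² = 221;  R = 6+4 = 10,  c = 221−10² = 121
v_rel = (-1, 7),  |v_rel|² = 50;  v_rel·d = (-1)·(-5) + (7)·(-14) = -93
50·t² + 186·t + 121 = 0  ⇒  m = (-93)² − 50·121 = 2599
m = 2599 > 0,  v_rel·d = -93 < 0  ⇒  outside

inside=no margin=2599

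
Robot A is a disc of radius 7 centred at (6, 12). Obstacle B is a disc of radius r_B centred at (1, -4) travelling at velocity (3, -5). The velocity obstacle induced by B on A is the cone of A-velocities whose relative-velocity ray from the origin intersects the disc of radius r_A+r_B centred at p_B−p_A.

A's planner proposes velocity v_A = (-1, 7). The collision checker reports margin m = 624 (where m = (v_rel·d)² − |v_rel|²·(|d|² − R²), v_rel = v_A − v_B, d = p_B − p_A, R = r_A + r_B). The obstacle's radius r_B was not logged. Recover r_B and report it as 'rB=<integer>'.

m = 624
d = (-5, -16);  v_rel = (-4, 12),  |v_rel|² = 160
v_rel×d = (-4)·(-16) − (12)·(-5) = 124
since m = R²·160 − 124²:  R² = (15376 + 624) / 160 = 100
R = √100 = 10  ⇒  r_B = 10 − 7 = 3

rB=3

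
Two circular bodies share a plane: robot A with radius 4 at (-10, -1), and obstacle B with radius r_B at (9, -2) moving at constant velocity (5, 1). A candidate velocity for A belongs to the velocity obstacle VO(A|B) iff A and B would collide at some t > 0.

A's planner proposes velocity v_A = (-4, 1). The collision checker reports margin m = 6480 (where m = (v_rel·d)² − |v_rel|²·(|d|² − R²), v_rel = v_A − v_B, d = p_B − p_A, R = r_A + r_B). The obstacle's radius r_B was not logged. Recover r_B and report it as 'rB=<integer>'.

m = 6480
d = (19, -1);  v_rel = (-9, 0),  |v_rel|² = 81
v_rel×d = (-9)·(-1) − (0)·(19) = 9
since m = R²·81 − 9²:  R² = (81 + 6480) / 81 = 81
R = √81 = 9  ⇒  r_B = 9 − 4 = 5

rB=5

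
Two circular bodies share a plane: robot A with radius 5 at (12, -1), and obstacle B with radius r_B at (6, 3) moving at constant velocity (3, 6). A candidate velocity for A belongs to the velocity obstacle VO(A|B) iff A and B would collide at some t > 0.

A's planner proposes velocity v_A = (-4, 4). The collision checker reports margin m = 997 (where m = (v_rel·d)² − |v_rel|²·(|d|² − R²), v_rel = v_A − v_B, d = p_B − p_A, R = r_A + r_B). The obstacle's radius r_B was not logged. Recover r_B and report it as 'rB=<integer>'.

m = 997
d = (-6, 4);  v_rel = (-7, -2),  |v_rel|² = 53
v_rel×d = (-7)·(4) − (-2)·(-6) = -40
since m = R²·53 − (-40)²:  R² = (1600 + 997) / 53 = 49
R = √49 = 7  ⇒  r_B = 7 − 5 = 2

rB=2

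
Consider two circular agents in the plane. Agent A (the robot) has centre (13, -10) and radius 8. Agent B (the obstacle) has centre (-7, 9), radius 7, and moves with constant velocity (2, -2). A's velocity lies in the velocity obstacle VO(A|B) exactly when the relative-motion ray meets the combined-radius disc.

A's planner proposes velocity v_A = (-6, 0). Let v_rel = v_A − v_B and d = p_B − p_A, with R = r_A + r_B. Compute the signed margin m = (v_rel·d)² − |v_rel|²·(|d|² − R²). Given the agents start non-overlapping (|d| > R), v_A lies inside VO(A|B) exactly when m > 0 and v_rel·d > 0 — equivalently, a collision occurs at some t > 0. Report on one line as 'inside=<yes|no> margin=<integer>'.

d = (-20, 19),  |d|² = 761;  R = 8+7 = 15,  c = 761−15² = 536
v_rel = (-8, 2),  |v_rel|² = 68;  v_rel·d = (-8)·(-20) + (2)·(19) = 198
68·t² − 396·t + 536 = 0  ⇒  m = 198² − 68·536 = 2756
m = 2756 > 0,  v_rel·d = 198 > 0  ⇒  inside

inside=yes margin=2756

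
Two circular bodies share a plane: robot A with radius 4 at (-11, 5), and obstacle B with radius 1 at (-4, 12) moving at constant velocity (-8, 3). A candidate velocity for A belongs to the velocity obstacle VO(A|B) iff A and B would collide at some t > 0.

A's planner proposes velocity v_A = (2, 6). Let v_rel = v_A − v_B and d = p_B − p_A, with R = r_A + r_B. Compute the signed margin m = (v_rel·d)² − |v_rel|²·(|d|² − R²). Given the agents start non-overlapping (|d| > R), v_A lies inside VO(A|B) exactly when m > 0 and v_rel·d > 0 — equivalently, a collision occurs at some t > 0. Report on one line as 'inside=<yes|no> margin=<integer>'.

d = (7, 7),  |d|² = 98;  R = 4+1 = 5,  c = 98−5² = 73
v_rel = (10, 3),  |v_rel|² = 109;  v_rel·d = (10)·(7) + (3)·(7) = 91
109·t² − 182·t + 73 = 0  ⇒  m = 91² − 109·73 = 324
m = 324 > 0,  v_rel·d = 91 > 0  ⇒  inside

inside=yes margin=324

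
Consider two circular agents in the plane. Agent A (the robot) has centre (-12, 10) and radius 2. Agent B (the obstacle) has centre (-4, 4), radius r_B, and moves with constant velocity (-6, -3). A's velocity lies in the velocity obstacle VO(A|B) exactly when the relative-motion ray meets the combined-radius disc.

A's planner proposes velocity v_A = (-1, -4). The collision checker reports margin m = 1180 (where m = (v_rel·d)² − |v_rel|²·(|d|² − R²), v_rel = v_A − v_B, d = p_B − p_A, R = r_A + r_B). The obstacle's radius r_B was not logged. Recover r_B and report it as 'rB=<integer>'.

m = 1180
d = (8, -6);  v_rel = (5, -1),  |v_rel|² = 26
v_rel×d = (5)·(-6) − (-1)·(8) = -22
since m = R²·26 − (-22)²:  R² = (484 + 1180) / 26 = 64
R = √64 = 8  ⇒  r_B = 8 − 2 = 6

rB=6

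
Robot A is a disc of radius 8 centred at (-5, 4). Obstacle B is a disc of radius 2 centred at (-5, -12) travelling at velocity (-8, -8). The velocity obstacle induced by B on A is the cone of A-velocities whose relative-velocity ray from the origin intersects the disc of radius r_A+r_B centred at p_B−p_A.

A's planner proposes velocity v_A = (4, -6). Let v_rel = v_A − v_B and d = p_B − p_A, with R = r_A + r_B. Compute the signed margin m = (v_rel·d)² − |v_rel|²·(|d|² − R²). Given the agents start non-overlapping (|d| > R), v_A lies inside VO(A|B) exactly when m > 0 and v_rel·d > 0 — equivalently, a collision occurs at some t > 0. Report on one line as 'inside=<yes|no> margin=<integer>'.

d = (0, -16),  |d|² = 256;  R = 8+2 = 10,  c = 256−10² = 156
v_rel = (12, 2),  |v_rel|² = 148;  v_rel·d = (12)·(0) + (2)·(-16) = -32
148·t² + 64·t + 156 = 0  ⇒  m = (-32)² − 148·156 = -22064
m = -22064 < 0,  v_rel·d = -32 < 0  ⇒  outside

inside=no margin=-22064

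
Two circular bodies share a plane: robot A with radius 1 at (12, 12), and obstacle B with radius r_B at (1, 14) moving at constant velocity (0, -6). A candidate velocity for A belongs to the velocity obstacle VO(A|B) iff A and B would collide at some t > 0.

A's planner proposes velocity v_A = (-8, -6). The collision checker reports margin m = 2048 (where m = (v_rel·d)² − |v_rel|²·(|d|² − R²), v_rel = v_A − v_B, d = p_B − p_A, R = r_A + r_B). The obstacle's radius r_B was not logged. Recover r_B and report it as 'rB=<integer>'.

m = 2048
d = (-11, 2);  v_rel = (-8, 0),  |v_rel|² = 64
v_rel×d = (-8)·(2) − (0)·(-11) = -16
since m = R²·64 − (-16)²:  R² = (256 + 2048) / 64 = 36
R = √36 = 6  ⇒  r_B = 6 − 1 = 5

rB=5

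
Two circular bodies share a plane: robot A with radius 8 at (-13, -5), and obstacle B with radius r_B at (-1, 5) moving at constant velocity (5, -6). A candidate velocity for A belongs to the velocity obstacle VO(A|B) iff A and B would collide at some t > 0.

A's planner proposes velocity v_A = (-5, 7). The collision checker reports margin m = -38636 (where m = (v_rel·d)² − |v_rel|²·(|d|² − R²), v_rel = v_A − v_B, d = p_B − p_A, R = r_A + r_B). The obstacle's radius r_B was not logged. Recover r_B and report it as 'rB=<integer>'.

m = -38636
d = (12, 10);  v_rel = (-10, 13),  |v_rel|² = 269
v_rel×d = (-10)·(10) − (13)·(12) = -256
since m = R²·269 − (-256)²:  R² = (65536 + -38636) / 269 = 100
R = √100 = 10  ⇒  r_B = 10 − 8 = 2

rB=2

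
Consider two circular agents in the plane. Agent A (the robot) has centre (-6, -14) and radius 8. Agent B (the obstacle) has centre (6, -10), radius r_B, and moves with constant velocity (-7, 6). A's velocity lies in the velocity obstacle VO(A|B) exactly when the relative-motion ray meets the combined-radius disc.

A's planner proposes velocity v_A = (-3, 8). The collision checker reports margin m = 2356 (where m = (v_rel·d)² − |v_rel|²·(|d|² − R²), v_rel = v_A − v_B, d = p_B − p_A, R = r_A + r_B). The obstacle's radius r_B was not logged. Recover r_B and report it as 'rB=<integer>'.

m = 2356
d = (12, 4);  v_rel = (4, 2),  |v_rel|² = 20
v_rel×d = (4)·(4) − (2)·(12) = -8
since m = R²·20 − (-8)²:  R² = (64 + 2356) / 20 = 121
R = √121 = 11  ⇒  r_B = 11 − 8 = 3

rB=3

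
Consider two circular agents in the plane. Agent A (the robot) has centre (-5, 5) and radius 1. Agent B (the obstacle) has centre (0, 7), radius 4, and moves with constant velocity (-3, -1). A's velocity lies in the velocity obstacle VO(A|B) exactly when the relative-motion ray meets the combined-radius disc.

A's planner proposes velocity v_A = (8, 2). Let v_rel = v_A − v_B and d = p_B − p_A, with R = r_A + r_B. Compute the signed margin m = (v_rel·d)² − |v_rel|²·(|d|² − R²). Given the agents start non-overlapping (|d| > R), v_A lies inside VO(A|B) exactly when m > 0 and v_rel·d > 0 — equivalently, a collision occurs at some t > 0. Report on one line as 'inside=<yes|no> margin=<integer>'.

d = (5, 2),  |d|² = 29;  R = 1+4 = 5,  c = 29−5² = 4
v_rel = (11, 3),  |v_rel|² = 130;  v_rel·d = (11)·(5) + (3)·(2) = 61
130·t² − 122·t + 4 = 0  ⇒  m = 61² − 130·4 = 3201
m = 3201 > 0,  v_rel·d = 61 > 0  ⇒  inside

inside=yes margin=3201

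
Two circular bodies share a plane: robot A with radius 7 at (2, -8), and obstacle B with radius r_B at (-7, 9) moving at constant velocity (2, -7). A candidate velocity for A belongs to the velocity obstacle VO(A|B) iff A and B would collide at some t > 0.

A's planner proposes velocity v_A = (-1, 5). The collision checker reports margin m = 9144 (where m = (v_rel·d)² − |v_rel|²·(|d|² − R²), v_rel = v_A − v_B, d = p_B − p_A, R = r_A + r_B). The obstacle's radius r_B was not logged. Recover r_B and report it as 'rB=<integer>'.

m = 9144
d = (-9, 17);  v_rel = (-3, 12),  |v_rel|² = 153
v_rel×d = (-3)·(17) − (12)·(-9) = 57
since m = R²·153 − 57²:  R² = (3249 + 9144) / 153 = 81
R = √81 = 9  ⇒  r_B = 9 − 7 = 2

rB=2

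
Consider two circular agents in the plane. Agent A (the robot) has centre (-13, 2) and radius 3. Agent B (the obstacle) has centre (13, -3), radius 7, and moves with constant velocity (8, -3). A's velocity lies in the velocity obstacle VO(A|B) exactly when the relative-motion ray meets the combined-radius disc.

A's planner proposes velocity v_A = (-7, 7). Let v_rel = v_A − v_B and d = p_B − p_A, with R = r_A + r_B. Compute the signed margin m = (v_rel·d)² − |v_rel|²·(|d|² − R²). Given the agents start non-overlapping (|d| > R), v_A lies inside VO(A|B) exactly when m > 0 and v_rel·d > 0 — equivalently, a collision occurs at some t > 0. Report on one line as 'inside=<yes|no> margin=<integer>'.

d = (26, -5),  |d|² = 701;  R = 3+7 = 10,  c = 701−10² = 601
v_rel = (-15, 10),  |v_rel|² = 325;  v_rel·d = (-15)·(26) + (10)·(-5) = -440
325·t² + 880·t + 601 = 0  ⇒  m = (-440)² − 325·601 = -1725
m = -1725 < 0,  v_rel·d = -440 < 0  ⇒  outside

inside=no margin=-1725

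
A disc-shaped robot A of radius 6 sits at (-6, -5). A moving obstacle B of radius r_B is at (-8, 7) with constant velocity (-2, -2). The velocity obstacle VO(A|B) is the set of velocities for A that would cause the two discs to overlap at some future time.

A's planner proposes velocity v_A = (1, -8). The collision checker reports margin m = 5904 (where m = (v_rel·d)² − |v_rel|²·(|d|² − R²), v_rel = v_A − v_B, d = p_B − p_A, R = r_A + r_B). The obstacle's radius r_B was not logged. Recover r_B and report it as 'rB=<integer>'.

m = 5904
d = (-2, 12);  v_rel = (3, -6),  |v_rel|² = 45
v_rel×d = (3)·(12) − (-6)·(-2) = 24
since m = R²·45 − 24²:  R² = (576 + 5904) / 45 = 144
R = √144 = 12  ⇒  r_B = 12 − 6 = 6

rB=6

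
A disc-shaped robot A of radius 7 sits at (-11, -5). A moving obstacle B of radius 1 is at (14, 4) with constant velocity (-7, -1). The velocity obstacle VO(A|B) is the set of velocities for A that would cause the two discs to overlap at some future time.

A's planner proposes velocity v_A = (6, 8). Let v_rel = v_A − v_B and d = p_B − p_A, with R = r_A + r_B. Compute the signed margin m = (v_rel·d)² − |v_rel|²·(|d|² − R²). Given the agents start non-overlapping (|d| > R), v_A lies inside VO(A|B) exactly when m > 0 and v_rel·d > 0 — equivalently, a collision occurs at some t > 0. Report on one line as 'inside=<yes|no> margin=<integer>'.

d = (25, 9),  |d|² = 706;  R = 7+1 = 8,  c = 706−8² = 642
v_rel = (13, 9),  |v_rel|² = 250;  v_rel·d = (13)·(25) + (9)·(9) = 406
250·t² − 812·t + 642 = 0  ⇒  m = 406² − 250·642 = 4336
m = 4336 > 0,  v_rel·d = 406 > 0  ⇒  inside

inside=yes margin=4336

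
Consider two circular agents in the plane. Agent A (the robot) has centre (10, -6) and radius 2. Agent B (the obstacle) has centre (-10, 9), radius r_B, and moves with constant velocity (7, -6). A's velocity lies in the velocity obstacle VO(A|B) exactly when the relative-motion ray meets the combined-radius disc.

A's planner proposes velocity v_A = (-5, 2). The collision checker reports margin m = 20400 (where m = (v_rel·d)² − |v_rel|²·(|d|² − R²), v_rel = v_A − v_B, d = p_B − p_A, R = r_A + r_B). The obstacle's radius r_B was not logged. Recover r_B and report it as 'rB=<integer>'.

m = 20400
d = (-20, 15);  v_rel = (-12, 8),  |v_rel|² = 208
v_rel×d = (-12)·(15) − (8)·(-20) = -20
since m = R²·208 − (-20)²:  R² = (400 + 20400) / 208 = 100
R = √100 = 10  ⇒  r_B = 10 − 2 = 8

rB=8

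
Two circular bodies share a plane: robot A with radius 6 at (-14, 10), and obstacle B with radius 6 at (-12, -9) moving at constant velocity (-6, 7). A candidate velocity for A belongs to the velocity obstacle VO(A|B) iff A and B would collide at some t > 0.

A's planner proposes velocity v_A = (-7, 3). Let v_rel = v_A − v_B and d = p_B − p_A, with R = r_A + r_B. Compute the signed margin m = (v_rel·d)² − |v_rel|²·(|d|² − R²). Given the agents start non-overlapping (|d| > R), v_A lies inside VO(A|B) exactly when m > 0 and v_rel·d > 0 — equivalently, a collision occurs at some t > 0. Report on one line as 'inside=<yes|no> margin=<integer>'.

d = (2, -19),  |d|² = 365;  R = 6+6 = 12,  c = 365−12² = 221
v_rel = (-1, -4),  |v_rel|² = 17;  v_rel·d = (-1)·(2) + (-4)·(-19) = 74
17·t² − 148·t + 221 = 0  ⇒  m = 74² − 17·221 = 1719
m = 1719 > 0,  v_rel·d = 74 > 0  ⇒  inside

inside=yes margin=1719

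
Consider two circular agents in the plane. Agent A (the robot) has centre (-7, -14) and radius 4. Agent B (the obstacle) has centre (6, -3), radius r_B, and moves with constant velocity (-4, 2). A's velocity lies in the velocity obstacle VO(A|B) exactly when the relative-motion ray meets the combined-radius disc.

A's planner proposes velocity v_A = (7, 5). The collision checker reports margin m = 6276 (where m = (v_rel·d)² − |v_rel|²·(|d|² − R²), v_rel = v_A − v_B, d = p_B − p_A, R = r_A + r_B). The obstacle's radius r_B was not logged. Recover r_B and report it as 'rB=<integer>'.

m = 6276
d = (13, 11);  v_rel = (11, 3),  |v_rel|² = 130
v_rel×d = (11)·(11) − (3)·(13) = 82
since m = R²·130 − 82²:  R² = (6724 + 6276) / 130 = 100
R = √100 = 10  ⇒  r_B = 10 − 4 = 6

rB=6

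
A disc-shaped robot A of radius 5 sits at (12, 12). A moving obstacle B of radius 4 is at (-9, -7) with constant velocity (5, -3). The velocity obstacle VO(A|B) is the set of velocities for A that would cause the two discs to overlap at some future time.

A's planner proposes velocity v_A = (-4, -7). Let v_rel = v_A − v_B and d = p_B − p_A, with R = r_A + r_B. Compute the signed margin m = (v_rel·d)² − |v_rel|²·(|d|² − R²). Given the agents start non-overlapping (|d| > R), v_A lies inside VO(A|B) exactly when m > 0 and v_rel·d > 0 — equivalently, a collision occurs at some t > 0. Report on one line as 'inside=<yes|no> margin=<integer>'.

d = (-21, -19),  |d|² = 802;  R = 5+4 = 9,  c = 802−9² = 721
v_rel = (-9, -4),  |v_rel|² = 97;  v_rel·d = (-9)·(-21) + (-4)·(-19) = 265
97·t² − 530·t + 721 = 0  ⇒  m = 265² − 97·721 = 288
m = 288 > 0,  v_rel·d = 265 > 0  ⇒  inside

inside=yes margin=288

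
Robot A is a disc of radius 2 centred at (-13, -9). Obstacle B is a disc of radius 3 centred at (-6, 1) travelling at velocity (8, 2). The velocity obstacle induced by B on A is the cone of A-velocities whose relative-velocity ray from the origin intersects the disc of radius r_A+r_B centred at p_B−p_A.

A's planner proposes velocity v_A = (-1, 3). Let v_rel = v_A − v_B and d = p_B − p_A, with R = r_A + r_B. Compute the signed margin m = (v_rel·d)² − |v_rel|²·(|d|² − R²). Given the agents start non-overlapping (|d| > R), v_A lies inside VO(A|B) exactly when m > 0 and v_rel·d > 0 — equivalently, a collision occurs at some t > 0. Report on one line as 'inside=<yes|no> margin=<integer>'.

d = (7, 10),  |d|² = 149;  R = 2+3 = 5,  c = 149−5² = 124
v_rel = (-9, 1),  |v_rel|² = 82;  v_rel·d = (-9)·(7) + (1)·(10) = -53
82·t² + 106·t + 124 = 0  ⇒  m = (-53)² − 82·124 = -7359
m = -7359 < 0,  v_rel·d = -53 < 0  ⇒  outside

inside=no margin=-7359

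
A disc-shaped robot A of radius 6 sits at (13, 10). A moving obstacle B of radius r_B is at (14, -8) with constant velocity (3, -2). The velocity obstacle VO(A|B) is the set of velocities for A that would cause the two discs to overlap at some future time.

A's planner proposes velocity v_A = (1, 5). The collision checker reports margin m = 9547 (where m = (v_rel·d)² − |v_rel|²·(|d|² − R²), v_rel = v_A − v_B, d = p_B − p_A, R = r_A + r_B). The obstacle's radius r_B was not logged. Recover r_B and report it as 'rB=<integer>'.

m = 9547
d = (1, -18);  v_rel = (-2, 7),  |v_rel|² = 53
v_rel×d = (-2)·(-18) − (7)·(1) = 29
since m = R²·53 − 29²:  R² = (841 + 9547) / 53 = 196
R = √196 = 14  ⇒  r_B = 14 − 6 = 8

rB=8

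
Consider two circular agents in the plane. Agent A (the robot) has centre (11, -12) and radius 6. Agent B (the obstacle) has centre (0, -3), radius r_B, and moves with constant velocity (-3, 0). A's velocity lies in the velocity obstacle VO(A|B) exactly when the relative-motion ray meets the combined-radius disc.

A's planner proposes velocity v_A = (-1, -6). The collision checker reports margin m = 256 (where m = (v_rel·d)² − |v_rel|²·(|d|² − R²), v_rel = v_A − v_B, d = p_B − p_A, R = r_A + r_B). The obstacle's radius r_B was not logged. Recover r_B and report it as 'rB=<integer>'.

m = 256
d = (-11, 9);  v_rel = (2, -6),  |v_rel|² = 40
v_rel×d = (2)·(9) − (-6)·(-11) = -48
since m = R²·40 − (-48)²:  R² = (2304 + 256) / 40 = 64
R = √64 = 8  ⇒  r_B = 8 − 6 = 2

rB=2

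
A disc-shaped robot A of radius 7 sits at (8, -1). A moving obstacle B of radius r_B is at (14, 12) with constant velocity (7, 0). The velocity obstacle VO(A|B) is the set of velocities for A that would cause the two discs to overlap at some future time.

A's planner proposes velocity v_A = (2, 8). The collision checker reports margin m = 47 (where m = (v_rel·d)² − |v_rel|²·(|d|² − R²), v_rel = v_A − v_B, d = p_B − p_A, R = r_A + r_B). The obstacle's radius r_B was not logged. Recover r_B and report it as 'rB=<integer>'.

m = 47
d = (6, 13);  v_rel = (-5, 8),  |v_rel|² = 89
v_rel×d = (-5)·(13) − (8)·(6) = -113
since m = R²·89 − (-113)²:  R² = (12769 + 47) / 89 = 144
R = √144 = 12  ⇒  r_B = 12 − 7 = 5

rB=5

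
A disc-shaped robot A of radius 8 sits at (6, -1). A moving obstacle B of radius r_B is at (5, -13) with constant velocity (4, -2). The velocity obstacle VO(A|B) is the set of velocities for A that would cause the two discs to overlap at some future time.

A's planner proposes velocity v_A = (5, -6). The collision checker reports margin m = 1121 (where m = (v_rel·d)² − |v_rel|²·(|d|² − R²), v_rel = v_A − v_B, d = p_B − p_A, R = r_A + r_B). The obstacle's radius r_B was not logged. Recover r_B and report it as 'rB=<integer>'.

m = 1121
d = (-1, -12);  v_rel = (1, -4),  |v_rel|² = 17
v_rel×d = (1)·(-12) − (-4)·(-1) = -16
since m = R²·17 − (-16)²:  R² = (256 + 1121) / 17 = 81
R = √81 = 9  ⇒  r_B = 9 − 8 = 1

rB=1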